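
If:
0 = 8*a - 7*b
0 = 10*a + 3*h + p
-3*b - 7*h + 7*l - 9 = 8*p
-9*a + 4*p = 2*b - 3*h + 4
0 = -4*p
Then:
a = -28/149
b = -32/149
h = 280/447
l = 5695/3129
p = 0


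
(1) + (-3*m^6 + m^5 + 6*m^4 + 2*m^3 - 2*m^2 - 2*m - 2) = -3*m^6 + m^5 + 6*m^4 + 2*m^3 - 2*m^2 - 2*m - 1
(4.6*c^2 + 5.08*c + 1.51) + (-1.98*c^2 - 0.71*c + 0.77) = 2.62*c^2 + 4.37*c + 2.28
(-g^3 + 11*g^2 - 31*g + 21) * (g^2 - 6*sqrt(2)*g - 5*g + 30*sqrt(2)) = -g^5 + 6*sqrt(2)*g^4 + 16*g^4 - 96*sqrt(2)*g^3 - 86*g^3 + 176*g^2 + 516*sqrt(2)*g^2 - 1056*sqrt(2)*g - 105*g + 630*sqrt(2)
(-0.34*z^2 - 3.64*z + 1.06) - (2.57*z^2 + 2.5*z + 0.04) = -2.91*z^2 - 6.14*z + 1.02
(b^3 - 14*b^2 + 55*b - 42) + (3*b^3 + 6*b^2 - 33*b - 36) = 4*b^3 - 8*b^2 + 22*b - 78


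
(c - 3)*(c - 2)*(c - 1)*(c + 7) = c^4 + c^3 - 31*c^2 + 71*c - 42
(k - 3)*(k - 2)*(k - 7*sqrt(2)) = k^3 - 7*sqrt(2)*k^2 - 5*k^2 + 6*k + 35*sqrt(2)*k - 42*sqrt(2)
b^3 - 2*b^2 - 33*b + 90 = (b - 5)*(b - 3)*(b + 6)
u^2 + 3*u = u*(u + 3)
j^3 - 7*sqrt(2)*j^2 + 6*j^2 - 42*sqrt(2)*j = j*(j + 6)*(j - 7*sqrt(2))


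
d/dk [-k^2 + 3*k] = 3 - 2*k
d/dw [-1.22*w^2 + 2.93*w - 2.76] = 2.93 - 2.44*w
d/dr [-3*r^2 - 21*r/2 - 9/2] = -6*r - 21/2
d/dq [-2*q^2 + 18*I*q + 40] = -4*q + 18*I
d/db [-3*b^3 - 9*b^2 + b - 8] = -9*b^2 - 18*b + 1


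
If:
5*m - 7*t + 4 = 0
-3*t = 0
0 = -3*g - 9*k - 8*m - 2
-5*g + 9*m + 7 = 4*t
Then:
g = -1/25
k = 113/225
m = -4/5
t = 0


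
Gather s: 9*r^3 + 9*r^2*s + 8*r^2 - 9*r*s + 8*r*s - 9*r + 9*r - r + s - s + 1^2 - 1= 9*r^3 + 8*r^2 - r + s*(9*r^2 - r)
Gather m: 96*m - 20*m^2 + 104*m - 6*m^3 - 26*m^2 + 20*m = -6*m^3 - 46*m^2 + 220*m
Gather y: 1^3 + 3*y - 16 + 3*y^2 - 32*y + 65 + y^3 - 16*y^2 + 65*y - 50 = y^3 - 13*y^2 + 36*y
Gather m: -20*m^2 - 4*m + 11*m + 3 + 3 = -20*m^2 + 7*m + 6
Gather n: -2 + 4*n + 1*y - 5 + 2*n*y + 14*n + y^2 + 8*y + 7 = n*(2*y + 18) + y^2 + 9*y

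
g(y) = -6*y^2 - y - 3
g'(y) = -12*y - 1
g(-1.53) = -15.52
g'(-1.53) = 17.36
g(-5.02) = -149.18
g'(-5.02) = 59.24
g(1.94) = -27.52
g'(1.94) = -24.28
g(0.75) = -7.12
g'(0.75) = -10.00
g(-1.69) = -18.45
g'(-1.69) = 19.28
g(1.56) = -19.16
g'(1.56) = -19.72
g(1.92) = -27.04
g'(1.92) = -24.04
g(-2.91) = -50.90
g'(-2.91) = 33.92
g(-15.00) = -1338.00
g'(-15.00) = 179.00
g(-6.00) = -213.00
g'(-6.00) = 71.00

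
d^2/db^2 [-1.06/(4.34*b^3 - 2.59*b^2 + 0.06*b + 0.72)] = ((27.6024*b - 5.4908)*(4.34*b^3 - 2.59*b^2 + 0.06*b + 0.72) - 1.06*(13.02*b^2 - 5.18*b + 0.06)*(26.04*b^2 - 10.36*b + 0.12))/(4.34*b^3 - 2.59*b^2 + 0.06*b + 0.72)^3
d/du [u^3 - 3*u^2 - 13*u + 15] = 3*u^2 - 6*u - 13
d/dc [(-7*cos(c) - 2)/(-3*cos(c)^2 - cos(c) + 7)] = (-21*sin(c)^2 + 12*cos(c) + 72)*sin(c)/(3*cos(c)^2 + cos(c) - 7)^2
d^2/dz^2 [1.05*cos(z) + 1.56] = -1.05*cos(z)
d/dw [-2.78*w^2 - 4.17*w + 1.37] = -5.56*w - 4.17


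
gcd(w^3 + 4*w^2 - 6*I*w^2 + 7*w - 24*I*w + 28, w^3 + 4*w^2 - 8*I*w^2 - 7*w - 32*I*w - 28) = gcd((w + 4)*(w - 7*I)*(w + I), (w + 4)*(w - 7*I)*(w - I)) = w^2 + w*(4 - 7*I) - 28*I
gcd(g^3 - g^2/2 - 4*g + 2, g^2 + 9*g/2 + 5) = g + 2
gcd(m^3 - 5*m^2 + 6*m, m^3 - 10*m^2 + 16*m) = m^2 - 2*m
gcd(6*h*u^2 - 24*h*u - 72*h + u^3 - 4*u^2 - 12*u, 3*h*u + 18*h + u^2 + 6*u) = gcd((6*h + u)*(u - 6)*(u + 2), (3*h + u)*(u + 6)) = 1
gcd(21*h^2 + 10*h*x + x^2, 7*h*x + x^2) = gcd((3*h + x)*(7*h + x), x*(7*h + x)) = 7*h + x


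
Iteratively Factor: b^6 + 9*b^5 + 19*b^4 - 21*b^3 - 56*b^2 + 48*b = (b - 1)*(b^5 + 10*b^4 + 29*b^3 + 8*b^2 - 48*b) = (b - 1)*(b + 3)*(b^4 + 7*b^3 + 8*b^2 - 16*b) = (b - 1)*(b + 3)*(b + 4)*(b^3 + 3*b^2 - 4*b) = (b - 1)*(b + 3)*(b + 4)^2*(b^2 - b) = (b - 1)^2*(b + 3)*(b + 4)^2*(b)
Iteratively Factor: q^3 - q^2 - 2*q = (q + 1)*(q^2 - 2*q) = (q - 2)*(q + 1)*(q)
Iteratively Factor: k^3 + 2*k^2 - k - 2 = (k + 2)*(k^2 - 1) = (k + 1)*(k + 2)*(k - 1)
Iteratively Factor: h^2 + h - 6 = (h - 2)*(h + 3)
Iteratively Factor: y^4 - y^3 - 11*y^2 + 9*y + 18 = (y + 3)*(y^3 - 4*y^2 + y + 6) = (y + 1)*(y + 3)*(y^2 - 5*y + 6) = (y - 2)*(y + 1)*(y + 3)*(y - 3)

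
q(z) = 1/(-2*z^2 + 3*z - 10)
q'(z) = (4*z - 3)/(-2*z^2 + 3*z - 10)^2 = (4*z - 3)/(2*z^2 - 3*z + 10)^2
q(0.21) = -0.11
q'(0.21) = -0.02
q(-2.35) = -0.04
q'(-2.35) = -0.02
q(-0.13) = -0.10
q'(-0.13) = -0.03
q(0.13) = -0.10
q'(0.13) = -0.03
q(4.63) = -0.03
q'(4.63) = 0.01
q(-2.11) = -0.04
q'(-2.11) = -0.02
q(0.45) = -0.11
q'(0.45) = -0.01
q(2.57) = -0.06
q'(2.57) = 0.03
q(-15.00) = 0.00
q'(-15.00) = 0.00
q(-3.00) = -0.03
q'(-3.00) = -0.01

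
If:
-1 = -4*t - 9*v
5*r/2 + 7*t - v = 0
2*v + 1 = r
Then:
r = 81/47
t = -53/94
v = 17/47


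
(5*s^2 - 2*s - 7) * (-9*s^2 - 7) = -45*s^4 + 18*s^3 + 28*s^2 + 14*s + 49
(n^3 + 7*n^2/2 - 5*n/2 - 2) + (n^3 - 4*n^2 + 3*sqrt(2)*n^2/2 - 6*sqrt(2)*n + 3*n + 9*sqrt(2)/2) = 2*n^3 - n^2/2 + 3*sqrt(2)*n^2/2 - 6*sqrt(2)*n + n/2 - 2 + 9*sqrt(2)/2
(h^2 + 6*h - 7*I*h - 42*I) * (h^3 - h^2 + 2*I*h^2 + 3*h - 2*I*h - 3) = h^5 + 5*h^4 - 5*I*h^4 + 11*h^3 - 25*I*h^3 + 85*h^2 + 9*I*h^2 - 102*h - 105*I*h + 126*I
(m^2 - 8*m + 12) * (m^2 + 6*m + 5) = m^4 - 2*m^3 - 31*m^2 + 32*m + 60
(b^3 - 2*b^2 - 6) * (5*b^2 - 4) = 5*b^5 - 10*b^4 - 4*b^3 - 22*b^2 + 24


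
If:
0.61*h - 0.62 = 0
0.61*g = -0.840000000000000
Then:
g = -1.38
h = 1.02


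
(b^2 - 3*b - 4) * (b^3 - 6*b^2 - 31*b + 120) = b^5 - 9*b^4 - 17*b^3 + 237*b^2 - 236*b - 480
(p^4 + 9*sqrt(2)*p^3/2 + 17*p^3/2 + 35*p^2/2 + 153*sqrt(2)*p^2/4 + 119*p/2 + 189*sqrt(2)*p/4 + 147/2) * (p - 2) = p^5 + 9*sqrt(2)*p^4/2 + 13*p^4/2 + p^3/2 + 117*sqrt(2)*p^3/4 - 117*sqrt(2)*p^2/4 + 49*p^2/2 - 189*sqrt(2)*p/2 - 91*p/2 - 147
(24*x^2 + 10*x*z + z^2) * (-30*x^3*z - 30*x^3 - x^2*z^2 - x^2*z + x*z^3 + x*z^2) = -720*x^5*z - 720*x^5 - 324*x^4*z^2 - 324*x^4*z - 16*x^3*z^3 - 16*x^3*z^2 + 9*x^2*z^4 + 9*x^2*z^3 + x*z^5 + x*z^4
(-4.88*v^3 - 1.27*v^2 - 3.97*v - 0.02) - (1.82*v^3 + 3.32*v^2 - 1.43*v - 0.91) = -6.7*v^3 - 4.59*v^2 - 2.54*v + 0.89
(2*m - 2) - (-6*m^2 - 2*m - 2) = 6*m^2 + 4*m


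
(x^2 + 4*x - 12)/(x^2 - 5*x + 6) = (x + 6)/(x - 3)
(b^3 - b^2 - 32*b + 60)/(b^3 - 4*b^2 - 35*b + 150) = (b - 2)/(b - 5)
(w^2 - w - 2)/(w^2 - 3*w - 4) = (w - 2)/(w - 4)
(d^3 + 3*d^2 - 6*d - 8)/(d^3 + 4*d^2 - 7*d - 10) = (d + 4)/(d + 5)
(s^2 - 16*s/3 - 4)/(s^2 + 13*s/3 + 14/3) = (3*s^2 - 16*s - 12)/(3*s^2 + 13*s + 14)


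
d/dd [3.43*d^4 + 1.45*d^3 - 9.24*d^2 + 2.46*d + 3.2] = 13.72*d^3 + 4.35*d^2 - 18.48*d + 2.46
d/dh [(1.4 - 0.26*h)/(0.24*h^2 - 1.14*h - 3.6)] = (0.0624*h^2 - 0.672*h + 2.532)/(0.0576*h^4 - 0.5472*h^3 - 0.4284*h^2 + 8.208*h + 12.96)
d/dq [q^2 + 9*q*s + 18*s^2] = 2*q + 9*s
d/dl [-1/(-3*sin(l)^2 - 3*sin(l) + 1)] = -3*(2*sin(l) + 1)*cos(l)/(3*sin(l)^2 + 3*sin(l) - 1)^2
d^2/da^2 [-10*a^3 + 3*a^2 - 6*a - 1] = 6 - 60*a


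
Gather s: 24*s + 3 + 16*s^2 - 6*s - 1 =16*s^2 + 18*s + 2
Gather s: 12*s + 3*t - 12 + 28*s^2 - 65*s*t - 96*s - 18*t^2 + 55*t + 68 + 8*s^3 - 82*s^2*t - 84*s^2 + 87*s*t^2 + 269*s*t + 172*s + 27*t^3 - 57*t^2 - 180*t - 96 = 8*s^3 + s^2*(-82*t - 56) + s*(87*t^2 + 204*t + 88) + 27*t^3 - 75*t^2 - 122*t - 40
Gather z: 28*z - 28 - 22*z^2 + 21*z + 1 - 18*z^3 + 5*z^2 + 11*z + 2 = -18*z^3 - 17*z^2 + 60*z - 25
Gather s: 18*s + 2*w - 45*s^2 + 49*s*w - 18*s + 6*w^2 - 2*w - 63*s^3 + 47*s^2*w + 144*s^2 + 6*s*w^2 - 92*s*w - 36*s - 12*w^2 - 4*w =-63*s^3 + s^2*(47*w + 99) + s*(6*w^2 - 43*w - 36) - 6*w^2 - 4*w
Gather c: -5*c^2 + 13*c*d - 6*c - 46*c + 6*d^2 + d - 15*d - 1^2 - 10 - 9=-5*c^2 + c*(13*d - 52) + 6*d^2 - 14*d - 20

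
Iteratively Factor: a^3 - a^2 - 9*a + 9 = (a - 1)*(a^2 - 9) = (a - 3)*(a - 1)*(a + 3)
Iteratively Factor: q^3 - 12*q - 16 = (q + 2)*(q^2 - 2*q - 8) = (q + 2)^2*(q - 4)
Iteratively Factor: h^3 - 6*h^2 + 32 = (h - 4)*(h^2 - 2*h - 8) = (h - 4)^2*(h + 2)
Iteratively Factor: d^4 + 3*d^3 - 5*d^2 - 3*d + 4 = (d - 1)*(d^3 + 4*d^2 - d - 4) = (d - 1)^2*(d^2 + 5*d + 4) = (d - 1)^2*(d + 1)*(d + 4)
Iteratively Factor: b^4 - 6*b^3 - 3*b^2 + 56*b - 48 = (b - 4)*(b^3 - 2*b^2 - 11*b + 12) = (b - 4)*(b - 1)*(b^2 - b - 12) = (b - 4)^2*(b - 1)*(b + 3)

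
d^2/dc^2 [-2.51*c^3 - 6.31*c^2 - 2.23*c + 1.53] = -15.06*c - 12.62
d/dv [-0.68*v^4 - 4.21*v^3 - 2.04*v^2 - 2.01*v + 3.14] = -2.72*v^3 - 12.63*v^2 - 4.08*v - 2.01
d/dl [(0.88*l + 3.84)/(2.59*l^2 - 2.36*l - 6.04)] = (-2.2792*l^2 - 19.8912*l + 3.7472)/(6.7081*l^4 - 12.2248*l^3 - 25.7176*l^2 + 28.5088*l + 36.4816)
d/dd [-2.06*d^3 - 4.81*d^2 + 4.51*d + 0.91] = -6.18*d^2 - 9.62*d + 4.51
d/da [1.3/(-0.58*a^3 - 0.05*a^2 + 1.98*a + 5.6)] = (2.262*a^2 + 0.13*a - 2.574)/(0.58*a^3 + 0.05*a^2 - 1.98*a - 5.6)^2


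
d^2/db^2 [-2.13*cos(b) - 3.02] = 2.13*cos(b)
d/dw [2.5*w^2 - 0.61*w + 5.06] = 5.0*w - 0.61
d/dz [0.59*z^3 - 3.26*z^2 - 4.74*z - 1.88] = 1.77*z^2 - 6.52*z - 4.74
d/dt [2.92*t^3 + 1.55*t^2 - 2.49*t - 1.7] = 8.76*t^2 + 3.1*t - 2.49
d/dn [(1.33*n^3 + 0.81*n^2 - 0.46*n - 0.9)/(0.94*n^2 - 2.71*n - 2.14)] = (1.2502*n^4 - 7.2086*n^3 - 10.3013*n^2 - 1.7748*n - 1.4546)/(0.8836*n^4 - 5.0948*n^3 + 3.3209*n^2 + 11.5988*n + 4.5796)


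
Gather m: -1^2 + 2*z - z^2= -z^2 + 2*z - 1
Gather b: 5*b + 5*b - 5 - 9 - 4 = 10*b - 18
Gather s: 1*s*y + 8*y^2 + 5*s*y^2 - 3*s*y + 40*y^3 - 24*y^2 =s*(5*y^2 - 2*y) + 40*y^3 - 16*y^2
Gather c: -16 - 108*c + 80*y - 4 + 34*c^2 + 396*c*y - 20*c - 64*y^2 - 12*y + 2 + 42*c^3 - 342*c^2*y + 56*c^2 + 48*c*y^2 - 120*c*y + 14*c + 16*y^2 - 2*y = 42*c^3 + c^2*(90 - 342*y) + c*(48*y^2 + 276*y - 114) - 48*y^2 + 66*y - 18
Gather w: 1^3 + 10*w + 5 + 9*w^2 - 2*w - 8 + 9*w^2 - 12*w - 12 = 18*w^2 - 4*w - 14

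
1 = 1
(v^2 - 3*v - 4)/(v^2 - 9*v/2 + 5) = 2*(v^2 - 3*v - 4)/(2*v^2 - 9*v + 10)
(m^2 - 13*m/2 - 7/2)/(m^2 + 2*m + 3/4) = 2*(m - 7)/(2*m + 3)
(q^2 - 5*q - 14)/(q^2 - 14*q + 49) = (q + 2)/(q - 7)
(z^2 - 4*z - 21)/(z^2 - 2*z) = (z^2 - 4*z - 21)/(z*(z - 2))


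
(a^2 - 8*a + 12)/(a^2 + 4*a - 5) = (a^2 - 8*a + 12)/(a^2 + 4*a - 5)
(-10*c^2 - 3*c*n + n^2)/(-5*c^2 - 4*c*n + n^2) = (2*c + n)/(c + n)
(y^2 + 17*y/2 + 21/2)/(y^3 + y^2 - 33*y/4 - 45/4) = 2*(y + 7)/(2*y^2 - y - 15)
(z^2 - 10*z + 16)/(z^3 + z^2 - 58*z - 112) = (z - 2)/(z^2 + 9*z + 14)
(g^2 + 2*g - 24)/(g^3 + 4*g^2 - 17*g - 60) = (g + 6)/(g^2 + 8*g + 15)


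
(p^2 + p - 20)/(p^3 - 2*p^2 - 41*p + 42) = (p^2 + p - 20)/(p^3 - 2*p^2 - 41*p + 42)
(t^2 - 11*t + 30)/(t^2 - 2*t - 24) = (t - 5)/(t + 4)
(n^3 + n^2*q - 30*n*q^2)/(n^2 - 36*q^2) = n*(-n + 5*q)/(-n + 6*q)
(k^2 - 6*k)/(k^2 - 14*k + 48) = k/(k - 8)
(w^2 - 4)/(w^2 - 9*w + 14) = (w + 2)/(w - 7)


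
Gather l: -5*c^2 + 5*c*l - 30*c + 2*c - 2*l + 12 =-5*c^2 - 28*c + l*(5*c - 2) + 12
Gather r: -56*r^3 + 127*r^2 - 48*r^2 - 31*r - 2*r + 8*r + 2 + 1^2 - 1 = -56*r^3 + 79*r^2 - 25*r + 2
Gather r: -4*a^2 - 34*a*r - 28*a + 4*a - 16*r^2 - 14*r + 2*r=-4*a^2 - 24*a - 16*r^2 + r*(-34*a - 12)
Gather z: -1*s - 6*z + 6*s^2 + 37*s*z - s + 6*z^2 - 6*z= 6*s^2 - 2*s + 6*z^2 + z*(37*s - 12)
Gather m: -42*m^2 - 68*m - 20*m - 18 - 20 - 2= -42*m^2 - 88*m - 40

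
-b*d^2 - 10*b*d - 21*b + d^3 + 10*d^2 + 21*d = (-b + d)*(d + 3)*(d + 7)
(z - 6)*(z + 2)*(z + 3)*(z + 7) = z^4 + 6*z^3 - 31*z^2 - 204*z - 252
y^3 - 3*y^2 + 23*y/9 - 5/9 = (y - 5/3)*(y - 1)*(y - 1/3)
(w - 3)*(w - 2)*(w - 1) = w^3 - 6*w^2 + 11*w - 6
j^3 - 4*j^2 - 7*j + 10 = (j - 5)*(j - 1)*(j + 2)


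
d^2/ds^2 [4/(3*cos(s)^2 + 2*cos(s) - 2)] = 2*(-72*sin(s)^4 + 92*sin(s)^2 + 37*cos(s) - 9*cos(3*s) + 20)/(-3*sin(s)^2 + 2*cos(s) + 1)^3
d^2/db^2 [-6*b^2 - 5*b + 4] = -12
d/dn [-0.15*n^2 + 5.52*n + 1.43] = 5.52 - 0.3*n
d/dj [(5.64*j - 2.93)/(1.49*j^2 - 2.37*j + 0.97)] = (-8.4036*j^2 + 8.7314*j - 1.4733)/(2.2201*j^4 - 7.0626*j^3 + 8.5075*j^2 - 4.5978*j + 0.9409)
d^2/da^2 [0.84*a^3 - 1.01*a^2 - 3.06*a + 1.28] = 5.04*a - 2.02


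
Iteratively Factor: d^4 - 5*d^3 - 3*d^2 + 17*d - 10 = (d - 5)*(d^3 - 3*d + 2) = (d - 5)*(d + 2)*(d^2 - 2*d + 1) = (d - 5)*(d - 1)*(d + 2)*(d - 1)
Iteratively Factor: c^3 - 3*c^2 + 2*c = (c - 2)*(c^2 - c) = (c - 2)*(c - 1)*(c)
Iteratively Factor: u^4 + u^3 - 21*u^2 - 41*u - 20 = (u + 1)*(u^3 - 21*u - 20) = (u - 5)*(u + 1)*(u^2 + 5*u + 4) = (u - 5)*(u + 1)*(u + 4)*(u + 1)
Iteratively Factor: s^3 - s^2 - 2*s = (s)*(s^2 - s - 2) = s*(s + 1)*(s - 2)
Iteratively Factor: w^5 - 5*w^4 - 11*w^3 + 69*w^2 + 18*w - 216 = (w - 4)*(w^4 - w^3 - 15*w^2 + 9*w + 54) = (w - 4)*(w - 3)*(w^3 + 2*w^2 - 9*w - 18) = (w - 4)*(w - 3)*(w + 2)*(w^2 - 9) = (w - 4)*(w - 3)^2*(w + 2)*(w + 3)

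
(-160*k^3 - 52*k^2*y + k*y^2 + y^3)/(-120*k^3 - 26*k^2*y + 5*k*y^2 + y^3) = (-40*k^2 - 3*k*y + y^2)/(-30*k^2 + k*y + y^2)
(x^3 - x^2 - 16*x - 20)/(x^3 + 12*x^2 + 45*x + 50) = (x^2 - 3*x - 10)/(x^2 + 10*x + 25)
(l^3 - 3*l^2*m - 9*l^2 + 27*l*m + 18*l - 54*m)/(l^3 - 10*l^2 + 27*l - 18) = (l - 3*m)/(l - 1)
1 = 1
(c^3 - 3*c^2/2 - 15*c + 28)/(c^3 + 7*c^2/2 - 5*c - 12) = (2*c - 7)/(2*c + 3)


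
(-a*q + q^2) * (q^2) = -a*q^3 + q^4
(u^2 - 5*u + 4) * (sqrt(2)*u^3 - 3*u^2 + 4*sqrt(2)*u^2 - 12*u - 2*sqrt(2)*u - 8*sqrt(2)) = sqrt(2)*u^5 - 3*u^4 - sqrt(2)*u^4 - 18*sqrt(2)*u^3 + 3*u^3 + 18*sqrt(2)*u^2 + 48*u^2 - 48*u + 32*sqrt(2)*u - 32*sqrt(2)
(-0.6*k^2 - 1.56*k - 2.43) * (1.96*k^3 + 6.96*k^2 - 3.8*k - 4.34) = -1.176*k^5 - 7.2336*k^4 - 13.3404*k^3 - 8.3808*k^2 + 16.0044*k + 10.5462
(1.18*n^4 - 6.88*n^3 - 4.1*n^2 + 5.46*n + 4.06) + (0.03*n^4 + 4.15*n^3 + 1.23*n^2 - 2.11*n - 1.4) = 1.21*n^4 - 2.73*n^3 - 2.87*n^2 + 3.35*n + 2.66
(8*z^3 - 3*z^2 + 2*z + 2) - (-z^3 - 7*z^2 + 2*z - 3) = 9*z^3 + 4*z^2 + 5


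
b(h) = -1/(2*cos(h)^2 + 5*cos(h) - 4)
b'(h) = -(4*sin(h)*cos(h) + 5*sin(h))/(2*cos(h)^2 + 5*cos(h) - 4)^2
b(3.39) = 0.14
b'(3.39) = 0.01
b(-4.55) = 0.21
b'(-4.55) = -0.19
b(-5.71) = -0.62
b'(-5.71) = -1.74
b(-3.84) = 0.15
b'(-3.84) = -0.03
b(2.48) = 0.15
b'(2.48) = -0.03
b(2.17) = 0.16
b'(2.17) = -0.06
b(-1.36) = 0.35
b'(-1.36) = 0.69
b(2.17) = 0.16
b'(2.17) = -0.06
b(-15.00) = 0.15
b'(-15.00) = 0.03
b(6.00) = -0.38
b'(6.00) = 0.35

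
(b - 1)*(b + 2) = b^2 + b - 2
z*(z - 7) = z^2 - 7*z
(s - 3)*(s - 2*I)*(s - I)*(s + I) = s^4 - 3*s^3 - 2*I*s^3 + s^2 + 6*I*s^2 - 3*s - 2*I*s + 6*I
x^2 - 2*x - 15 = (x - 5)*(x + 3)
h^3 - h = h*(h - 1)*(h + 1)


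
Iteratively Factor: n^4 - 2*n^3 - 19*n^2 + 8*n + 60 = (n - 2)*(n^3 - 19*n - 30) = (n - 2)*(n + 2)*(n^2 - 2*n - 15) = (n - 5)*(n - 2)*(n + 2)*(n + 3)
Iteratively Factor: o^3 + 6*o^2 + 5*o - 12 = (o + 4)*(o^2 + 2*o - 3) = (o - 1)*(o + 4)*(o + 3)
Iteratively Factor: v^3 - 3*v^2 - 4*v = (v - 4)*(v^2 + v) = v*(v - 4)*(v + 1)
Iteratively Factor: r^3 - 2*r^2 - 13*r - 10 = (r + 1)*(r^2 - 3*r - 10) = (r + 1)*(r + 2)*(r - 5)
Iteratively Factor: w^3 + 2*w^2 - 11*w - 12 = (w - 3)*(w^2 + 5*w + 4) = (w - 3)*(w + 4)*(w + 1)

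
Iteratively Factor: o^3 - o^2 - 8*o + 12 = (o - 2)*(o^2 + o - 6) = (o - 2)*(o + 3)*(o - 2)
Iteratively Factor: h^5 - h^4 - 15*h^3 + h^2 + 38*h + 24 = (h - 4)*(h^4 + 3*h^3 - 3*h^2 - 11*h - 6) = (h - 4)*(h - 2)*(h^3 + 5*h^2 + 7*h + 3) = (h - 4)*(h - 2)*(h + 1)*(h^2 + 4*h + 3) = (h - 4)*(h - 2)*(h + 1)*(h + 3)*(h + 1)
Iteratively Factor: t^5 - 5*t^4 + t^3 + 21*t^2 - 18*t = (t - 1)*(t^4 - 4*t^3 - 3*t^2 + 18*t) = t*(t - 1)*(t^3 - 4*t^2 - 3*t + 18) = t*(t - 1)*(t + 2)*(t^2 - 6*t + 9) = t*(t - 3)*(t - 1)*(t + 2)*(t - 3)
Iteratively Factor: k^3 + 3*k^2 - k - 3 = (k + 1)*(k^2 + 2*k - 3) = (k + 1)*(k + 3)*(k - 1)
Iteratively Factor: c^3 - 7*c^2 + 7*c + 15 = (c - 3)*(c^2 - 4*c - 5) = (c - 3)*(c + 1)*(c - 5)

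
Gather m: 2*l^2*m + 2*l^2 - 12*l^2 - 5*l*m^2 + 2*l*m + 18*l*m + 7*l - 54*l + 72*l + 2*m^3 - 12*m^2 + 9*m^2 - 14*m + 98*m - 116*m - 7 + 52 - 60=-10*l^2 + 25*l + 2*m^3 + m^2*(-5*l - 3) + m*(2*l^2 + 20*l - 32) - 15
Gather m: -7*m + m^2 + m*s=m^2 + m*(s - 7)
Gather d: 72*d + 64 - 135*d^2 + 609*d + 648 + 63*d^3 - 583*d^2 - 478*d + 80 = 63*d^3 - 718*d^2 + 203*d + 792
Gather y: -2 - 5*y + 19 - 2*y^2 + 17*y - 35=-2*y^2 + 12*y - 18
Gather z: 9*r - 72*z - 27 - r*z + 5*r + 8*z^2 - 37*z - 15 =14*r + 8*z^2 + z*(-r - 109) - 42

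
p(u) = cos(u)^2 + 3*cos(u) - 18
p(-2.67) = -19.88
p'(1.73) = -2.65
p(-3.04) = -19.99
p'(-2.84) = 0.32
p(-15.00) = -19.70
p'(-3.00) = 0.14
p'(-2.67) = 0.55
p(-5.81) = -14.54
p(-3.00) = -19.99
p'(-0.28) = 1.36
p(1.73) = -18.45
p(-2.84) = -19.95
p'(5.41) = 3.28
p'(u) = -2*sin(u)*cos(u) - 3*sin(u)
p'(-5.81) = -2.18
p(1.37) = -17.36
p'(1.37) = -3.33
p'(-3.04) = 0.10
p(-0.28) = -14.19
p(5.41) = -15.66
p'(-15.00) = 0.96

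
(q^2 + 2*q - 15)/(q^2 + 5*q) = (q - 3)/q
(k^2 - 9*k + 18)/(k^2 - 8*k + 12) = (k - 3)/(k - 2)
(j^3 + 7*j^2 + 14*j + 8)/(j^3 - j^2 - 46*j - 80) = (j^2 + 5*j + 4)/(j^2 - 3*j - 40)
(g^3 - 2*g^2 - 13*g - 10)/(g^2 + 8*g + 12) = (g^2 - 4*g - 5)/(g + 6)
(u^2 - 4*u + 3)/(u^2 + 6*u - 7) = (u - 3)/(u + 7)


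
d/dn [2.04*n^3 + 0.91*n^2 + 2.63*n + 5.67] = 6.12*n^2 + 1.82*n + 2.63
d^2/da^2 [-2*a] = 0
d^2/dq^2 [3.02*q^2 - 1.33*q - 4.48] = 6.04000000000000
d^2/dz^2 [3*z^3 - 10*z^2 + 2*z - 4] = 18*z - 20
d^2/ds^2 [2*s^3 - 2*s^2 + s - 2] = 12*s - 4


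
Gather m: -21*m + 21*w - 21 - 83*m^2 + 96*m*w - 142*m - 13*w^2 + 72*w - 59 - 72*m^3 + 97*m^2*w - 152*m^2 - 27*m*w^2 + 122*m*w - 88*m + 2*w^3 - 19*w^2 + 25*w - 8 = -72*m^3 + m^2*(97*w - 235) + m*(-27*w^2 + 218*w - 251) + 2*w^3 - 32*w^2 + 118*w - 88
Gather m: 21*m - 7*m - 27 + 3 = 14*m - 24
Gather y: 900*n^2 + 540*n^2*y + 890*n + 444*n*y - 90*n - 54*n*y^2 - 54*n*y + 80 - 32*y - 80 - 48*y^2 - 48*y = 900*n^2 + 800*n + y^2*(-54*n - 48) + y*(540*n^2 + 390*n - 80)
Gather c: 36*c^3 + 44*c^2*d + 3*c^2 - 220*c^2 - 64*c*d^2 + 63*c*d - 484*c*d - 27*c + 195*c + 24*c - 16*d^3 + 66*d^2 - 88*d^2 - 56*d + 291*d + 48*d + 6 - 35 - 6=36*c^3 + c^2*(44*d - 217) + c*(-64*d^2 - 421*d + 192) - 16*d^3 - 22*d^2 + 283*d - 35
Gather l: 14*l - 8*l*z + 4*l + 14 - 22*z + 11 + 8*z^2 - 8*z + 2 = l*(18 - 8*z) + 8*z^2 - 30*z + 27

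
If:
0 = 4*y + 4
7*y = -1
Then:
No Solution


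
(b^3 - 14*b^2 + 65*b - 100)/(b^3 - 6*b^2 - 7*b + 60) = (b - 5)/(b + 3)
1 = 1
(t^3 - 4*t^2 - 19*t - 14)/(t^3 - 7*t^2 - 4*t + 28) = (t + 1)/(t - 2)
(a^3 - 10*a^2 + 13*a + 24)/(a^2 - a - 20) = (-a^3 + 10*a^2 - 13*a - 24)/(-a^2 + a + 20)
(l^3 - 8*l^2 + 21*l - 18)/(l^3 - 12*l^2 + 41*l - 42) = (l - 3)/(l - 7)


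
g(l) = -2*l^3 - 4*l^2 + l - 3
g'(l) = -6*l^2 - 8*l + 1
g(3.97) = -187.22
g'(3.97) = -125.33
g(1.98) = -32.23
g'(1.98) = -38.36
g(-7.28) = 549.38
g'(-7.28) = -258.75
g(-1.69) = -6.46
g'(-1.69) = -2.62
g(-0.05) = -3.06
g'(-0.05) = 1.38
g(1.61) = -20.10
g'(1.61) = -27.43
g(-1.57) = -6.69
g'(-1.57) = -1.23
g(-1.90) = -5.62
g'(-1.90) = -5.46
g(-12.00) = 2865.00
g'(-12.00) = -767.00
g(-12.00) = 2865.00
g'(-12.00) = -767.00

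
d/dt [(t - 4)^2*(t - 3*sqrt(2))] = (t - 4)*(3*t - 6*sqrt(2) - 4)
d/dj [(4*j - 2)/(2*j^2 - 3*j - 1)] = 2*(-4*j^2 + 4*j - 5)/(4*j^4 - 12*j^3 + 5*j^2 + 6*j + 1)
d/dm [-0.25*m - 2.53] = -0.250000000000000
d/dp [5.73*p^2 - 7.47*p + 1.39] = 11.46*p - 7.47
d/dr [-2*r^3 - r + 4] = -6*r^2 - 1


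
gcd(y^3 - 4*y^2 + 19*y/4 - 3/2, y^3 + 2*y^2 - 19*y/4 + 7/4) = y - 1/2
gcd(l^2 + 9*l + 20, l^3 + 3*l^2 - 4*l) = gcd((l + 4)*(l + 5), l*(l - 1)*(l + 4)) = l + 4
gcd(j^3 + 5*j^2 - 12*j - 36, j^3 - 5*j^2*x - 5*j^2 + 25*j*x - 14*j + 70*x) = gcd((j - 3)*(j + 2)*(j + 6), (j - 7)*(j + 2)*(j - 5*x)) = j + 2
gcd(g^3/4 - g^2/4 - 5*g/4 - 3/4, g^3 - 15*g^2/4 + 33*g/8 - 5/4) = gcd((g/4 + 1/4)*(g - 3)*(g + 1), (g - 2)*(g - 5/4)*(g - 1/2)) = 1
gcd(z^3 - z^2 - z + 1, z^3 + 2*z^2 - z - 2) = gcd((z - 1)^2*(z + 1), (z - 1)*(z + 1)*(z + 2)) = z^2 - 1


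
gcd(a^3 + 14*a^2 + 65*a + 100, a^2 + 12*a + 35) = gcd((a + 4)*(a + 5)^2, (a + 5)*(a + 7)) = a + 5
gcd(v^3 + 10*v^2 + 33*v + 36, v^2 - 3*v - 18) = v + 3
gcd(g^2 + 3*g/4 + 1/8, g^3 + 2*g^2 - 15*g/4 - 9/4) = g + 1/2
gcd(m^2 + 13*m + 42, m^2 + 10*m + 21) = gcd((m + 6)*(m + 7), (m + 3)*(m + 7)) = m + 7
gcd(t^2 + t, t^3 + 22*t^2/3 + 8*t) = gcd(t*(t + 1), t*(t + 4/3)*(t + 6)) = t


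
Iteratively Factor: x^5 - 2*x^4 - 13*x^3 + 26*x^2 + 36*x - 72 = (x - 2)*(x^4 - 13*x^2 + 36) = (x - 3)*(x - 2)*(x^3 + 3*x^2 - 4*x - 12) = (x - 3)*(x - 2)^2*(x^2 + 5*x + 6) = (x - 3)*(x - 2)^2*(x + 2)*(x + 3)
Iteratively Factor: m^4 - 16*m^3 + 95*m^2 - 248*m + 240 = (m - 3)*(m^3 - 13*m^2 + 56*m - 80) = (m - 5)*(m - 3)*(m^2 - 8*m + 16) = (m - 5)*(m - 4)*(m - 3)*(m - 4)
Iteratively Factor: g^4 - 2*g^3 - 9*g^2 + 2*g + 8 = (g + 1)*(g^3 - 3*g^2 - 6*g + 8) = (g + 1)*(g + 2)*(g^2 - 5*g + 4) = (g - 1)*(g + 1)*(g + 2)*(g - 4)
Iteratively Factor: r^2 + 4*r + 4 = (r + 2)*(r + 2)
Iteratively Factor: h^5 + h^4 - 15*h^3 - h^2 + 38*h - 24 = (h - 1)*(h^4 + 2*h^3 - 13*h^2 - 14*h + 24) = (h - 1)*(h + 2)*(h^3 - 13*h + 12) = (h - 3)*(h - 1)*(h + 2)*(h^2 + 3*h - 4) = (h - 3)*(h - 1)^2*(h + 2)*(h + 4)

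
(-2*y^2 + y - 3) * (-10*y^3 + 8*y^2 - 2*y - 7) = 20*y^5 - 26*y^4 + 42*y^3 - 12*y^2 - y + 21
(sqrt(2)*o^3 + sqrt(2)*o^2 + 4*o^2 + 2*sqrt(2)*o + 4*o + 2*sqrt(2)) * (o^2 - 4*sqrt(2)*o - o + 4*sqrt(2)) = sqrt(2)*o^5 - 4*o^4 - 15*sqrt(2)*o^3 - 12*o^2 + 14*sqrt(2)*o + 16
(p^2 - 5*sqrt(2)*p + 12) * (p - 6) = p^3 - 5*sqrt(2)*p^2 - 6*p^2 + 12*p + 30*sqrt(2)*p - 72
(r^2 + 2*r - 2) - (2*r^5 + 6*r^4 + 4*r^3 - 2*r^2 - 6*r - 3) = -2*r^5 - 6*r^4 - 4*r^3 + 3*r^2 + 8*r + 1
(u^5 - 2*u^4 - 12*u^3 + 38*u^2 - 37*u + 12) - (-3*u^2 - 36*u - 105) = u^5 - 2*u^4 - 12*u^3 + 41*u^2 - u + 117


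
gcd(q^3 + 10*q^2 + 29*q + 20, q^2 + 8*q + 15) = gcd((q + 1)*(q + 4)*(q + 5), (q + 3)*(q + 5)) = q + 5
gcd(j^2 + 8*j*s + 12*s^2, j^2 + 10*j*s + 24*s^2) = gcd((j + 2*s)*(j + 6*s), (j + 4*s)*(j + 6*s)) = j + 6*s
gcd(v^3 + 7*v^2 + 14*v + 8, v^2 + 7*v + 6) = v + 1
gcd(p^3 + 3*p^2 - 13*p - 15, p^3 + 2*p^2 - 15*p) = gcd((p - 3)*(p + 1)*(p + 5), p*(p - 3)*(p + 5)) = p^2 + 2*p - 15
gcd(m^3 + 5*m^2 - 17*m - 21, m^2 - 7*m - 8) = m + 1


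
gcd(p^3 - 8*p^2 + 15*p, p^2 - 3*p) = p^2 - 3*p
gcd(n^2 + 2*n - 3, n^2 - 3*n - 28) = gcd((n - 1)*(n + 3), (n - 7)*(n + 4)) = 1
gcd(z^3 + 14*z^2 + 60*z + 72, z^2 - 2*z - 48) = z + 6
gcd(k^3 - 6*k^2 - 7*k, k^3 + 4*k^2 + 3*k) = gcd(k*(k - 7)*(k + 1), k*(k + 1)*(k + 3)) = k^2 + k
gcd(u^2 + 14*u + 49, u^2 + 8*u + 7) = u + 7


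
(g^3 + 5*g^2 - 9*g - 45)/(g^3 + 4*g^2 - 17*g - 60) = (g - 3)/(g - 4)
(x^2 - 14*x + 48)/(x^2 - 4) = (x^2 - 14*x + 48)/(x^2 - 4)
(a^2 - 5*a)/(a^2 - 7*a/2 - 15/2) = 2*a/(2*a + 3)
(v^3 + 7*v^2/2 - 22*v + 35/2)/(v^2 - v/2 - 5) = (v^2 + 6*v - 7)/(v + 2)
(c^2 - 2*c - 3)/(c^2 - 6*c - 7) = (c - 3)/(c - 7)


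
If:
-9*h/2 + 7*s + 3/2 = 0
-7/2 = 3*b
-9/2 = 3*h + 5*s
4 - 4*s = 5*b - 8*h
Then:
No Solution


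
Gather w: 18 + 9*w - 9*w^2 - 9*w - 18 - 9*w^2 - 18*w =-18*w^2 - 18*w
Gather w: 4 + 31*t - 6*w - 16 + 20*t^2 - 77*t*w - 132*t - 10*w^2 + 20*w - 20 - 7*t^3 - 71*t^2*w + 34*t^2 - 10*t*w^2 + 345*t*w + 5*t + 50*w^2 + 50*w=-7*t^3 + 54*t^2 - 96*t + w^2*(40 - 10*t) + w*(-71*t^2 + 268*t + 64) - 32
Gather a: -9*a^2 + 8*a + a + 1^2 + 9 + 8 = -9*a^2 + 9*a + 18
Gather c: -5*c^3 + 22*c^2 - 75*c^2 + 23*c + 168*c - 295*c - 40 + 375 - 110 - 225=-5*c^3 - 53*c^2 - 104*c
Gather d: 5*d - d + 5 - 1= 4*d + 4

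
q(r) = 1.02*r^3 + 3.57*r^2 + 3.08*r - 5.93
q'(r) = 3.06*r^2 + 7.14*r + 3.08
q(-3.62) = -18.68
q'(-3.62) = 17.33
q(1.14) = 3.73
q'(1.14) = 15.20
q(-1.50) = -5.96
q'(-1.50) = -0.74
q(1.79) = 16.87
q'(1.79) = 25.67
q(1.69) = 14.39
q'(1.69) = 23.89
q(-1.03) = -6.43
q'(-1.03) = -1.03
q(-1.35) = -6.09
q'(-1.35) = -0.98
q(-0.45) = -6.69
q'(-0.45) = 0.49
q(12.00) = 2307.67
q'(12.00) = 529.40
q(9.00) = 1054.54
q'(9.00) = 315.20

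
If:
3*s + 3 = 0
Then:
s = -1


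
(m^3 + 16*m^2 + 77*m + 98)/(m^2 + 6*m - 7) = (m^2 + 9*m + 14)/(m - 1)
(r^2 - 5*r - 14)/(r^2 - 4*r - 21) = (r + 2)/(r + 3)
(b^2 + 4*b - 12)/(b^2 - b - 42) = (b - 2)/(b - 7)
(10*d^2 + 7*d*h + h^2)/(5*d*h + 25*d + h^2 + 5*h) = (2*d + h)/(h + 5)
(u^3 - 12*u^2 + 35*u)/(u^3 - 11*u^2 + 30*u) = (u - 7)/(u - 6)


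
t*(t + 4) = t^2 + 4*t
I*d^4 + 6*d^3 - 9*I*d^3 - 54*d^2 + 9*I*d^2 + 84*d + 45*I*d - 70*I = (d - 7)*(d - 2)*(d - 5*I)*(I*d + 1)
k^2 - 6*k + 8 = (k - 4)*(k - 2)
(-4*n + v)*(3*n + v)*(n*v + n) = -12*n^3*v - 12*n^3 - n^2*v^2 - n^2*v + n*v^3 + n*v^2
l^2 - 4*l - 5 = (l - 5)*(l + 1)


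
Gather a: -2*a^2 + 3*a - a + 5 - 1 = -2*a^2 + 2*a + 4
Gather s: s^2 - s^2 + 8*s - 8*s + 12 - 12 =0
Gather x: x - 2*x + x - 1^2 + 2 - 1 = 0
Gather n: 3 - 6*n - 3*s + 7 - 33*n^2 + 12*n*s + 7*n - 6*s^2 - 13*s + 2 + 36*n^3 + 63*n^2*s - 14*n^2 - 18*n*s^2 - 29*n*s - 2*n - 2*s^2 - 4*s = 36*n^3 + n^2*(63*s - 47) + n*(-18*s^2 - 17*s - 1) - 8*s^2 - 20*s + 12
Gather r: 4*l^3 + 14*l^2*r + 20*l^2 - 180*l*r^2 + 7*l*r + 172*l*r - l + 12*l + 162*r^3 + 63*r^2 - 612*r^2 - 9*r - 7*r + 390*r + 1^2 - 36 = 4*l^3 + 20*l^2 + 11*l + 162*r^3 + r^2*(-180*l - 549) + r*(14*l^2 + 179*l + 374) - 35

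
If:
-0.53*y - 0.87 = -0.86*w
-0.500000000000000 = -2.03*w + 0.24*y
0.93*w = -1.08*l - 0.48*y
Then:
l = 0.63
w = 0.06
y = -1.54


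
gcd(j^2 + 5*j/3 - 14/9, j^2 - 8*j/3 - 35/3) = j + 7/3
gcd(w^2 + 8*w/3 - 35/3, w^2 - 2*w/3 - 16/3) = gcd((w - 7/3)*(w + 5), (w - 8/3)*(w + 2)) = 1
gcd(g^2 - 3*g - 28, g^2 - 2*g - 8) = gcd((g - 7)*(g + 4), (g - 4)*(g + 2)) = 1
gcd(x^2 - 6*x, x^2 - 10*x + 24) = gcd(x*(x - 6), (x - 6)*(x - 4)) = x - 6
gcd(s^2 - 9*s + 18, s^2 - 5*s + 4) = 1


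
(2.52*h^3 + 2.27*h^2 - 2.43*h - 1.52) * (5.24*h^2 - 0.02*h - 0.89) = 13.2048*h^5 + 11.8444*h^4 - 15.0214*h^3 - 9.9365*h^2 + 2.1931*h + 1.3528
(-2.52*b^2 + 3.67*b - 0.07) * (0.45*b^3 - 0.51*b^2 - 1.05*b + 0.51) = -1.134*b^5 + 2.9367*b^4 + 0.7428*b^3 - 5.103*b^2 + 1.9452*b - 0.0357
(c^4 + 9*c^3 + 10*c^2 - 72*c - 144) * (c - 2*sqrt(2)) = c^5 - 2*sqrt(2)*c^4 + 9*c^4 - 18*sqrt(2)*c^3 + 10*c^3 - 72*c^2 - 20*sqrt(2)*c^2 - 144*c + 144*sqrt(2)*c + 288*sqrt(2)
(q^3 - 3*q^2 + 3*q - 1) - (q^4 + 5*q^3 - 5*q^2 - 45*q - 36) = -q^4 - 4*q^3 + 2*q^2 + 48*q + 35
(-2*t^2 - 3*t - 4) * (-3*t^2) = 6*t^4 + 9*t^3 + 12*t^2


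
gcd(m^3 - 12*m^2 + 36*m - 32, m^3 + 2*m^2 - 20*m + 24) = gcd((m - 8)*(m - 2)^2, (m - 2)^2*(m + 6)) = m^2 - 4*m + 4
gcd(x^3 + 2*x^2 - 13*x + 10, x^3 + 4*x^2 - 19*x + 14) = x^2 - 3*x + 2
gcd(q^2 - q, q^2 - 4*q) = q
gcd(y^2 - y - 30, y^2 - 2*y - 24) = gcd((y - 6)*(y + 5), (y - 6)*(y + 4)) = y - 6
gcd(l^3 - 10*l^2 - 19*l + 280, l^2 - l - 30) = l + 5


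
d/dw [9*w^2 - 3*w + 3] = 18*w - 3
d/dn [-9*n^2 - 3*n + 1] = -18*n - 3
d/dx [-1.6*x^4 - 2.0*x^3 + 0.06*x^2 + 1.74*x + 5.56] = -6.4*x^3 - 6.0*x^2 + 0.12*x + 1.74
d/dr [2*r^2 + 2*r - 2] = 4*r + 2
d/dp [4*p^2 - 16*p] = 8*p - 16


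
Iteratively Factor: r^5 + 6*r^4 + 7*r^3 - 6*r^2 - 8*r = (r + 1)*(r^4 + 5*r^3 + 2*r^2 - 8*r) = (r + 1)*(r + 4)*(r^3 + r^2 - 2*r) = r*(r + 1)*(r + 4)*(r^2 + r - 2) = r*(r - 1)*(r + 1)*(r + 4)*(r + 2)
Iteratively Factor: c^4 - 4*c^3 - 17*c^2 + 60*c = (c)*(c^3 - 4*c^2 - 17*c + 60) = c*(c + 4)*(c^2 - 8*c + 15) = c*(c - 3)*(c + 4)*(c - 5)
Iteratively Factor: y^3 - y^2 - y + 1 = (y - 1)*(y^2 - 1) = (y - 1)*(y + 1)*(y - 1)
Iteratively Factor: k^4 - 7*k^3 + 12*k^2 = (k)*(k^3 - 7*k^2 + 12*k) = k*(k - 4)*(k^2 - 3*k) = k*(k - 4)*(k - 3)*(k)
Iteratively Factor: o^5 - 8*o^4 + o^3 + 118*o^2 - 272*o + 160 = (o + 4)*(o^4 - 12*o^3 + 49*o^2 - 78*o + 40) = (o - 2)*(o + 4)*(o^3 - 10*o^2 + 29*o - 20) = (o - 4)*(o - 2)*(o + 4)*(o^2 - 6*o + 5) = (o - 4)*(o - 2)*(o - 1)*(o + 4)*(o - 5)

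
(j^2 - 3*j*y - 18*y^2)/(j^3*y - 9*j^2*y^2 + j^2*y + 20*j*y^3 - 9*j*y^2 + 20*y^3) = (j^2 - 3*j*y - 18*y^2)/(y*(j^3 - 9*j^2*y + j^2 + 20*j*y^2 - 9*j*y + 20*y^2))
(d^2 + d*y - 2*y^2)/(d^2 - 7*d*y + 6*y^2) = (-d - 2*y)/(-d + 6*y)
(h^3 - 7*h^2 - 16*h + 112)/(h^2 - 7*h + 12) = (h^2 - 3*h - 28)/(h - 3)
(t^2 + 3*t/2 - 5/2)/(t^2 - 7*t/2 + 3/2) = (2*t^2 + 3*t - 5)/(2*t^2 - 7*t + 3)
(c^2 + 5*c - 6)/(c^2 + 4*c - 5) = (c + 6)/(c + 5)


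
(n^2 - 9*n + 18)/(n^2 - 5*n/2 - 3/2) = 2*(n - 6)/(2*n + 1)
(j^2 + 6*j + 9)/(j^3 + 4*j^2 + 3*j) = (j + 3)/(j*(j + 1))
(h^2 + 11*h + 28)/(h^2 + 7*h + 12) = (h + 7)/(h + 3)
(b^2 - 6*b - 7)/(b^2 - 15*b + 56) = (b + 1)/(b - 8)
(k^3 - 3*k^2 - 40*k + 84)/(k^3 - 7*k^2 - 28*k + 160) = (k^3 - 3*k^2 - 40*k + 84)/(k^3 - 7*k^2 - 28*k + 160)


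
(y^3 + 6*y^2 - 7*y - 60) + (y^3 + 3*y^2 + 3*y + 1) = 2*y^3 + 9*y^2 - 4*y - 59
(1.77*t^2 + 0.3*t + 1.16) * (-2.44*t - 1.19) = -4.3188*t^3 - 2.8383*t^2 - 3.1874*t - 1.3804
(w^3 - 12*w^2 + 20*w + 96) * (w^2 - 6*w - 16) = w^5 - 18*w^4 + 76*w^3 + 168*w^2 - 896*w - 1536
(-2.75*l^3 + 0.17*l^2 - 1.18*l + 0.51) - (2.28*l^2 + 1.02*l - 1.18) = -2.75*l^3 - 2.11*l^2 - 2.2*l + 1.69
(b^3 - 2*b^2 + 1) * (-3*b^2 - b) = -3*b^5 + 5*b^4 + 2*b^3 - 3*b^2 - b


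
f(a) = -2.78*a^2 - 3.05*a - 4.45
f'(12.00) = -69.77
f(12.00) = -441.37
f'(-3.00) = 13.63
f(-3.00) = -20.32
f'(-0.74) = 1.06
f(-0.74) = -3.72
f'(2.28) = -15.73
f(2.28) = -25.86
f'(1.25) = -10.00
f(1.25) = -12.61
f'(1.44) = -11.06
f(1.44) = -14.61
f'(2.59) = -17.45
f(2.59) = -31.00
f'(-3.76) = 17.86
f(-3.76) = -32.28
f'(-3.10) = 14.19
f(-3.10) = -21.71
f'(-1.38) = 4.62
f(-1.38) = -5.54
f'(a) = -5.56*a - 3.05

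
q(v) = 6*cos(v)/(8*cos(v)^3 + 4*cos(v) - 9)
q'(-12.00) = 89.70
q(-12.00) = -6.19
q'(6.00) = -10.51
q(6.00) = 3.00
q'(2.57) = -0.01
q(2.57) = 0.29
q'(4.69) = -0.65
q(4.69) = 0.01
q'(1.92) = 0.41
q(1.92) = 0.19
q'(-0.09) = -1.60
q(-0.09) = 2.07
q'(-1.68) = -0.60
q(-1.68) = 0.07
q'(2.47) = 0.02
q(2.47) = 0.29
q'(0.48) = 3265.91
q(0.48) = 40.69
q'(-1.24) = -0.98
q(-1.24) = -0.26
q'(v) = 6*(24*sin(v)*cos(v)^2 + 4*sin(v))*cos(v)/(8*cos(v)^3 + 4*cos(v) - 9)^2 - 6*sin(v)/(8*cos(v)^3 + 4*cos(v) - 9) = 6*(16*cos(v)^3 + 9)*sin(v)/(8*cos(v)^3 + 4*cos(v) - 9)^2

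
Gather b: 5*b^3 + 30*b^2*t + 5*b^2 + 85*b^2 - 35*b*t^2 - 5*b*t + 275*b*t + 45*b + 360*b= 5*b^3 + b^2*(30*t + 90) + b*(-35*t^2 + 270*t + 405)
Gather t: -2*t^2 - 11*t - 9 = -2*t^2 - 11*t - 9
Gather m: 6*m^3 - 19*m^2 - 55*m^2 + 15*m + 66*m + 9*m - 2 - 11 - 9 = 6*m^3 - 74*m^2 + 90*m - 22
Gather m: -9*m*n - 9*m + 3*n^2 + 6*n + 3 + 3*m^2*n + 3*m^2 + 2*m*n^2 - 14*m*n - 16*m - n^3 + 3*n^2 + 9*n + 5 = m^2*(3*n + 3) + m*(2*n^2 - 23*n - 25) - n^3 + 6*n^2 + 15*n + 8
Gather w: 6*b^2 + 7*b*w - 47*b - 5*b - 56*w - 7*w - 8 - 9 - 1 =6*b^2 - 52*b + w*(7*b - 63) - 18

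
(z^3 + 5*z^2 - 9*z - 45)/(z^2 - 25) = (z^2 - 9)/(z - 5)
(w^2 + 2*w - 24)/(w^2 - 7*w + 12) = (w + 6)/(w - 3)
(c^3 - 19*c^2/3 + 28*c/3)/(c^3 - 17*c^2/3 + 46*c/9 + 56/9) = 3*c/(3*c + 2)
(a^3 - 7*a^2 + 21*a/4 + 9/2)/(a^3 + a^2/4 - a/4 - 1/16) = 4*(2*a^2 - 15*a + 18)/(8*a^2 - 2*a - 1)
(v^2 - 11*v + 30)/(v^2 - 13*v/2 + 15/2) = 2*(v - 6)/(2*v - 3)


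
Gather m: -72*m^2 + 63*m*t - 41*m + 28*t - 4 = -72*m^2 + m*(63*t - 41) + 28*t - 4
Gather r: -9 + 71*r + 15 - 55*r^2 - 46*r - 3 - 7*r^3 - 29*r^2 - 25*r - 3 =-7*r^3 - 84*r^2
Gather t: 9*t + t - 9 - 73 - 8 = 10*t - 90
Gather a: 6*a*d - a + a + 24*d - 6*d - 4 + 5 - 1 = 6*a*d + 18*d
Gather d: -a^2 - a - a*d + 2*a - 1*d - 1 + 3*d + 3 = -a^2 + a + d*(2 - a) + 2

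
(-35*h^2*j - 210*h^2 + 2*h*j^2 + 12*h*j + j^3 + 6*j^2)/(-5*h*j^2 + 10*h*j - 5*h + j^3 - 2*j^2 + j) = (7*h*j + 42*h + j^2 + 6*j)/(j^2 - 2*j + 1)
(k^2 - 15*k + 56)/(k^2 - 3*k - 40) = (k - 7)/(k + 5)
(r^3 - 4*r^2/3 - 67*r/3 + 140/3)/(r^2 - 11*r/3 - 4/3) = (3*r^2 + 8*r - 35)/(3*r + 1)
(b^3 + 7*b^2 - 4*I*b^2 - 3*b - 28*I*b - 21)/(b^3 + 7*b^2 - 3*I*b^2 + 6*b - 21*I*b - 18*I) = (b^2 + b*(7 - I) - 7*I)/(b^2 + 7*b + 6)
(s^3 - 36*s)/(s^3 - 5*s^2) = (s^2 - 36)/(s*(s - 5))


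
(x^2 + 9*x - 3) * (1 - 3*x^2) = -3*x^4 - 27*x^3 + 10*x^2 + 9*x - 3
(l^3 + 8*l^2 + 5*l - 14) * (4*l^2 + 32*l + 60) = 4*l^5 + 64*l^4 + 336*l^3 + 584*l^2 - 148*l - 840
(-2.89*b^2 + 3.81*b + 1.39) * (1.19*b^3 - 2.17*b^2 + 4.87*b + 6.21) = -3.4391*b^5 + 10.8052*b^4 - 20.6879*b^3 - 2.4085*b^2 + 30.4294*b + 8.6319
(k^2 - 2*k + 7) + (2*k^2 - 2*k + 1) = 3*k^2 - 4*k + 8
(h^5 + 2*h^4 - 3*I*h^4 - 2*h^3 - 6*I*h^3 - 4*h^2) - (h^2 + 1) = h^5 + 2*h^4 - 3*I*h^4 - 2*h^3 - 6*I*h^3 - 5*h^2 - 1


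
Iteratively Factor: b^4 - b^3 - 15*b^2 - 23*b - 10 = (b + 2)*(b^3 - 3*b^2 - 9*b - 5) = (b + 1)*(b + 2)*(b^2 - 4*b - 5) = (b + 1)^2*(b + 2)*(b - 5)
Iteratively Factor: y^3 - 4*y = (y)*(y^2 - 4) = y*(y - 2)*(y + 2)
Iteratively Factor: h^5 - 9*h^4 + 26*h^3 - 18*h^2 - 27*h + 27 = (h - 3)*(h^4 - 6*h^3 + 8*h^2 + 6*h - 9) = (h - 3)^2*(h^3 - 3*h^2 - h + 3) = (h - 3)^3*(h^2 - 1) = (h - 3)^3*(h - 1)*(h + 1)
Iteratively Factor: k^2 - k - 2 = (k - 2)*(k + 1)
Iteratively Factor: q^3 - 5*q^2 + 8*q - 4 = (q - 1)*(q^2 - 4*q + 4) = (q - 2)*(q - 1)*(q - 2)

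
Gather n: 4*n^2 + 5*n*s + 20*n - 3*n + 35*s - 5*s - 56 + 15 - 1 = 4*n^2 + n*(5*s + 17) + 30*s - 42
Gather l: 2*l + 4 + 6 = 2*l + 10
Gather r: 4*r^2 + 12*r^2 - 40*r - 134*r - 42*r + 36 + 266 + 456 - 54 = 16*r^2 - 216*r + 704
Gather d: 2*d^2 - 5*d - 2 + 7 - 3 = 2*d^2 - 5*d + 2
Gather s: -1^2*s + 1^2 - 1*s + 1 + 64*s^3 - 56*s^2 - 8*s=64*s^3 - 56*s^2 - 10*s + 2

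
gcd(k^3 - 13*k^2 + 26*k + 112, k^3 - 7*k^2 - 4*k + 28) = k^2 - 5*k - 14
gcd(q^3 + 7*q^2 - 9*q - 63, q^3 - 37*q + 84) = q^2 + 4*q - 21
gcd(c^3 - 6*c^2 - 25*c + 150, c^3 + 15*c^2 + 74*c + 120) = c + 5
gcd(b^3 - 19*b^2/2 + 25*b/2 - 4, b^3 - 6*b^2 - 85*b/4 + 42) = b - 8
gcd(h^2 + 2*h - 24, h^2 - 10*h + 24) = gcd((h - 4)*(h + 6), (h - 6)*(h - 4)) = h - 4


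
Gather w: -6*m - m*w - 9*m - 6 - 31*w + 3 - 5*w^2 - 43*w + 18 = -15*m - 5*w^2 + w*(-m - 74) + 15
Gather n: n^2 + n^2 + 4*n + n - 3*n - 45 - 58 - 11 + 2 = 2*n^2 + 2*n - 112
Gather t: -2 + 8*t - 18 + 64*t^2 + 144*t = 64*t^2 + 152*t - 20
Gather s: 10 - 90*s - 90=-90*s - 80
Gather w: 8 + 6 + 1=15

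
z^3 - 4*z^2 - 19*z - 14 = (z - 7)*(z + 1)*(z + 2)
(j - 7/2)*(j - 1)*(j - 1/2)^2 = j^4 - 11*j^3/2 + 33*j^2/4 - 37*j/8 + 7/8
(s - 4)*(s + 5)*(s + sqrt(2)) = s^3 + s^2 + sqrt(2)*s^2 - 20*s + sqrt(2)*s - 20*sqrt(2)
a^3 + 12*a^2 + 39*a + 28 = (a + 1)*(a + 4)*(a + 7)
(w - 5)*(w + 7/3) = w^2 - 8*w/3 - 35/3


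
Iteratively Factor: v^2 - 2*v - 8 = (v + 2)*(v - 4)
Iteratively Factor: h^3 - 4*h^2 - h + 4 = (h - 4)*(h^2 - 1) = (h - 4)*(h - 1)*(h + 1)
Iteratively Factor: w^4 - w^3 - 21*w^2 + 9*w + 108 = (w + 3)*(w^3 - 4*w^2 - 9*w + 36) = (w - 3)*(w + 3)*(w^2 - w - 12) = (w - 3)*(w + 3)^2*(w - 4)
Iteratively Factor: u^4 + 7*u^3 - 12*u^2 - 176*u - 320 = (u - 5)*(u^3 + 12*u^2 + 48*u + 64) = (u - 5)*(u + 4)*(u^2 + 8*u + 16) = (u - 5)*(u + 4)^2*(u + 4)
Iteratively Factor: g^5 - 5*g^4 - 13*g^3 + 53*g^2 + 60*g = (g + 3)*(g^4 - 8*g^3 + 11*g^2 + 20*g) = g*(g + 3)*(g^3 - 8*g^2 + 11*g + 20) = g*(g + 1)*(g + 3)*(g^2 - 9*g + 20) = g*(g - 5)*(g + 1)*(g + 3)*(g - 4)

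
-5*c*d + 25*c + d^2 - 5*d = (-5*c + d)*(d - 5)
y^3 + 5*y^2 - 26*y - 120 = (y - 5)*(y + 4)*(y + 6)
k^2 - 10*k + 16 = (k - 8)*(k - 2)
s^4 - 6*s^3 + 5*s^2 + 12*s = s*(s - 4)*(s - 3)*(s + 1)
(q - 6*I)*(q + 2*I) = q^2 - 4*I*q + 12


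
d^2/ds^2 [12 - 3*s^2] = -6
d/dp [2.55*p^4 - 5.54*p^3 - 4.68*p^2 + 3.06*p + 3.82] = 10.2*p^3 - 16.62*p^2 - 9.36*p + 3.06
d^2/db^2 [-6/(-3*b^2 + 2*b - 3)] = 12*(-9*b^2 + 6*b + 4*(3*b - 1)^2 - 9)/(3*b^2 - 2*b + 3)^3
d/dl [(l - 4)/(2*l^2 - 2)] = (l^2 - 2*l*(l - 4) - 1)/(2*(l^2 - 1)^2)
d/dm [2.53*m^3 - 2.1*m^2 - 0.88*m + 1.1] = 7.59*m^2 - 4.2*m - 0.88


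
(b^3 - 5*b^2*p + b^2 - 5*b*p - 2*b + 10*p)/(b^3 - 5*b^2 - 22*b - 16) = (b^2 - 5*b*p - b + 5*p)/(b^2 - 7*b - 8)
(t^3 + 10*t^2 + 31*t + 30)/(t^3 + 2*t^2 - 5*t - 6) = (t^2 + 7*t + 10)/(t^2 - t - 2)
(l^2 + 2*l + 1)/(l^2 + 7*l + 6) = (l + 1)/(l + 6)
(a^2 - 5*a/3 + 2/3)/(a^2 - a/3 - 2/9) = 3*(a - 1)/(3*a + 1)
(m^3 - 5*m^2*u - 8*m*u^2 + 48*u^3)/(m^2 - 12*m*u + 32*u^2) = (-m^2 + m*u + 12*u^2)/(-m + 8*u)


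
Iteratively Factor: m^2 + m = (m)*(m + 1)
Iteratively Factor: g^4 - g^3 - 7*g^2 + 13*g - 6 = (g - 1)*(g^3 - 7*g + 6) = (g - 1)*(g + 3)*(g^2 - 3*g + 2) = (g - 2)*(g - 1)*(g + 3)*(g - 1)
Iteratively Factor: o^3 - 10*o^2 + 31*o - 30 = (o - 2)*(o^2 - 8*o + 15) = (o - 3)*(o - 2)*(o - 5)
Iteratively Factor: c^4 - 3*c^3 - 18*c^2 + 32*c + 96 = (c + 2)*(c^3 - 5*c^2 - 8*c + 48) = (c + 2)*(c + 3)*(c^2 - 8*c + 16) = (c - 4)*(c + 2)*(c + 3)*(c - 4)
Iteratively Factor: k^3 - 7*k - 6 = (k + 1)*(k^2 - k - 6) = (k + 1)*(k + 2)*(k - 3)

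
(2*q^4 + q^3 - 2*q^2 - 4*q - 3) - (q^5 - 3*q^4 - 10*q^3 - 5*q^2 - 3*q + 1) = -q^5 + 5*q^4 + 11*q^3 + 3*q^2 - q - 4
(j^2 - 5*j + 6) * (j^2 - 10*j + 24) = j^4 - 15*j^3 + 80*j^2 - 180*j + 144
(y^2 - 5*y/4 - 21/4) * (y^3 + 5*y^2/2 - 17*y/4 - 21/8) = y^5 + 5*y^4/4 - 101*y^3/8 - 167*y^2/16 + 819*y/32 + 441/32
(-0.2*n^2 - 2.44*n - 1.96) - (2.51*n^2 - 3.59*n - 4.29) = -2.71*n^2 + 1.15*n + 2.33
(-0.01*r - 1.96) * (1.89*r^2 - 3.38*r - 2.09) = -0.0189*r^3 - 3.6706*r^2 + 6.6457*r + 4.0964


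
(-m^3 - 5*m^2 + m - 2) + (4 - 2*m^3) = -3*m^3 - 5*m^2 + m + 2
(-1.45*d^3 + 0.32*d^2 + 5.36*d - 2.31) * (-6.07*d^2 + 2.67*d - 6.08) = 8.8015*d^5 - 5.8139*d^4 - 22.8648*d^3 + 26.3873*d^2 - 38.7565*d + 14.0448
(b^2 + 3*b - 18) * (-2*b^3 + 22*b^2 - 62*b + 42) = -2*b^5 + 16*b^4 + 40*b^3 - 540*b^2 + 1242*b - 756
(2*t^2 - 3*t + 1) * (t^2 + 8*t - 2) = 2*t^4 + 13*t^3 - 27*t^2 + 14*t - 2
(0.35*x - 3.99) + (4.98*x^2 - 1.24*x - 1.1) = 4.98*x^2 - 0.89*x - 5.09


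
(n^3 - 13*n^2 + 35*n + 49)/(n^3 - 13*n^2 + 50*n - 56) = (n^2 - 6*n - 7)/(n^2 - 6*n + 8)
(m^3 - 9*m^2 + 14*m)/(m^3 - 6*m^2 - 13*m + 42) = m/(m + 3)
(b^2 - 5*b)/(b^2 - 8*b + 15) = b/(b - 3)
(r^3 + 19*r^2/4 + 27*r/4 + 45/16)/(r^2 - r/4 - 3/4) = (r^2 + 4*r + 15/4)/(r - 1)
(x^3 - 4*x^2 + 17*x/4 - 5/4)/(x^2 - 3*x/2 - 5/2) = (2*x^2 - 3*x + 1)/(2*(x + 1))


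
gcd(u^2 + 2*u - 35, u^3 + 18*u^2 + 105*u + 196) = u + 7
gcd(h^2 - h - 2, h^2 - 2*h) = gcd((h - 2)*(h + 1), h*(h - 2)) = h - 2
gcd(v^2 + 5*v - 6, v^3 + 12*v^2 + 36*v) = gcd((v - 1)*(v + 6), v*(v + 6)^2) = v + 6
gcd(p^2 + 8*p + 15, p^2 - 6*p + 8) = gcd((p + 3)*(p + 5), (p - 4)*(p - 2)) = 1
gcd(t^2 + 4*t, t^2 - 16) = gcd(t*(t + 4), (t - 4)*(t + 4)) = t + 4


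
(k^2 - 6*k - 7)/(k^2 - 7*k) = (k + 1)/k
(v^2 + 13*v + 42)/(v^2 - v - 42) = (v + 7)/(v - 7)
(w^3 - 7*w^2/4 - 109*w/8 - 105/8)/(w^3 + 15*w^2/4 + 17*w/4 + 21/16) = 2*(w - 5)/(2*w + 1)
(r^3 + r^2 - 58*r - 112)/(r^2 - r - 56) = r + 2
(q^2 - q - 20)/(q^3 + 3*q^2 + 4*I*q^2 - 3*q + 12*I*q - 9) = (q^2 - q - 20)/(q^3 + q^2*(3 + 4*I) + q*(-3 + 12*I) - 9)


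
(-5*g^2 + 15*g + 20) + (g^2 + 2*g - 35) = -4*g^2 + 17*g - 15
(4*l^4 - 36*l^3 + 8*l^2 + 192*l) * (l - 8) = 4*l^5 - 68*l^4 + 296*l^3 + 128*l^2 - 1536*l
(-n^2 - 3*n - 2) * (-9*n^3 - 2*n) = 9*n^5 + 27*n^4 + 20*n^3 + 6*n^2 + 4*n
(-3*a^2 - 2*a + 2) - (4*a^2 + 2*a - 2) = -7*a^2 - 4*a + 4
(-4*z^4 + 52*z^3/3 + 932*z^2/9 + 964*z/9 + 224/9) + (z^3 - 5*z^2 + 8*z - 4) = -4*z^4 + 55*z^3/3 + 887*z^2/9 + 1036*z/9 + 188/9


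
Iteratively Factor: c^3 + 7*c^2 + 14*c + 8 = (c + 2)*(c^2 + 5*c + 4) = (c + 2)*(c + 4)*(c + 1)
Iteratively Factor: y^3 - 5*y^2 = (y - 5)*(y^2) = y*(y - 5)*(y)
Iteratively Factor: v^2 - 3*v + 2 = (v - 2)*(v - 1)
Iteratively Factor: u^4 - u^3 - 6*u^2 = (u + 2)*(u^3 - 3*u^2) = u*(u + 2)*(u^2 - 3*u) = u*(u - 3)*(u + 2)*(u)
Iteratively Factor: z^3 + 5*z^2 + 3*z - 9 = (z + 3)*(z^2 + 2*z - 3) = (z - 1)*(z + 3)*(z + 3)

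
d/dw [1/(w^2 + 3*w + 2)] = (-2*w - 3)/(w^2 + 3*w + 2)^2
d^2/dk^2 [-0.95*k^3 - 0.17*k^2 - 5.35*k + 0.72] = -5.7*k - 0.34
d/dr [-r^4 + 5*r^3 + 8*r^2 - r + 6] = -4*r^3 + 15*r^2 + 16*r - 1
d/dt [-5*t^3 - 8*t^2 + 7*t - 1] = -15*t^2 - 16*t + 7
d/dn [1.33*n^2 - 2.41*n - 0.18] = 2.66*n - 2.41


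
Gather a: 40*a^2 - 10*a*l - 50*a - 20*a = 40*a^2 + a*(-10*l - 70)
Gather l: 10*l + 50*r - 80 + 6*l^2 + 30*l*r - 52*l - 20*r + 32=6*l^2 + l*(30*r - 42) + 30*r - 48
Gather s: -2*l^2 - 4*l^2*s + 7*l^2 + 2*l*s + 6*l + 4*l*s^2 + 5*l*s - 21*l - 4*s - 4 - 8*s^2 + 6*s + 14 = 5*l^2 - 15*l + s^2*(4*l - 8) + s*(-4*l^2 + 7*l + 2) + 10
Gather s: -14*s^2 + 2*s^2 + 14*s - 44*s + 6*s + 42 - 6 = -12*s^2 - 24*s + 36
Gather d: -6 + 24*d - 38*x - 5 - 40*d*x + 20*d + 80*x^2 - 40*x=d*(44 - 40*x) + 80*x^2 - 78*x - 11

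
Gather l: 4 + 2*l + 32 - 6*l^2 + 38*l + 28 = -6*l^2 + 40*l + 64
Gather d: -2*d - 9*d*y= d*(-9*y - 2)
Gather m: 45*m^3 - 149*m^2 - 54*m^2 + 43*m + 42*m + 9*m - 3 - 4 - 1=45*m^3 - 203*m^2 + 94*m - 8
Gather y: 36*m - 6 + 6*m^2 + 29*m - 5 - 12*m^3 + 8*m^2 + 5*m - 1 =-12*m^3 + 14*m^2 + 70*m - 12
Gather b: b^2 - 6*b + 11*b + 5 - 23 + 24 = b^2 + 5*b + 6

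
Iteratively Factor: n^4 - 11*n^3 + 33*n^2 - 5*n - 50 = (n - 5)*(n^3 - 6*n^2 + 3*n + 10) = (n - 5)^2*(n^2 - n - 2) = (n - 5)^2*(n + 1)*(n - 2)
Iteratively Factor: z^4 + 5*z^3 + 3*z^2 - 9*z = (z + 3)*(z^3 + 2*z^2 - 3*z) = (z + 3)^2*(z^2 - z) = z*(z + 3)^2*(z - 1)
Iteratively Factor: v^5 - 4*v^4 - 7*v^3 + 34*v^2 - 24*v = (v - 2)*(v^4 - 2*v^3 - 11*v^2 + 12*v) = (v - 4)*(v - 2)*(v^3 + 2*v^2 - 3*v) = (v - 4)*(v - 2)*(v + 3)*(v^2 - v) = (v - 4)*(v - 2)*(v - 1)*(v + 3)*(v)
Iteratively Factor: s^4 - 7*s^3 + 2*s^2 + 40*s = (s + 2)*(s^3 - 9*s^2 + 20*s) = s*(s + 2)*(s^2 - 9*s + 20) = s*(s - 5)*(s + 2)*(s - 4)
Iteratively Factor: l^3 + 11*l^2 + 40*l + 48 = (l + 3)*(l^2 + 8*l + 16) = (l + 3)*(l + 4)*(l + 4)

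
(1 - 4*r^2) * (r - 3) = -4*r^3 + 12*r^2 + r - 3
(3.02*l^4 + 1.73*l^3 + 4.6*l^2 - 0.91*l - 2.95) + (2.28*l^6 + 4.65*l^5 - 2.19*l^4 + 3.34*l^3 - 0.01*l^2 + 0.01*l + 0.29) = 2.28*l^6 + 4.65*l^5 + 0.83*l^4 + 5.07*l^3 + 4.59*l^2 - 0.9*l - 2.66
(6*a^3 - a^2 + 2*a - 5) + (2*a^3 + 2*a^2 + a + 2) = 8*a^3 + a^2 + 3*a - 3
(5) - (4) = 1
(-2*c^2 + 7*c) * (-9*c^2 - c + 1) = 18*c^4 - 61*c^3 - 9*c^2 + 7*c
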